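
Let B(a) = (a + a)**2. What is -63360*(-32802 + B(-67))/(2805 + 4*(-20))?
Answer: 188128512/545 ≈ 3.4519e+5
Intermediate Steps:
B(a) = 4*a**2 (B(a) = (2*a)**2 = 4*a**2)
-63360*(-32802 + B(-67))/(2805 + 4*(-20)) = -63360*(-32802 + 4*(-67)**2)/(2805 + 4*(-20)) = -63360*(-32802 + 4*4489)/(2805 - 80) = -63360/(2725/(-32802 + 17956)) = -63360/(2725/(-14846)) = -63360/(2725*(-1/14846)) = -63360/(-2725/14846) = -63360*(-14846/2725) = 188128512/545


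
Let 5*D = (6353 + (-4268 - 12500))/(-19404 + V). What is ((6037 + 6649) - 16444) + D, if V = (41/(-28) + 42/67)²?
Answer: -256617108656946/68287503863 ≈ -3757.9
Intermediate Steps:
V = 2468041/3519376 (V = (41*(-1/28) + 42*(1/67))² = (-41/28 + 42/67)² = (-1571/1876)² = 2468041/3519376 ≈ 0.70127)
D = 7330860208/68287503863 (D = ((6353 + (-4268 - 12500))/(-19404 + 2468041/3519376))/5 = ((6353 - 16768)/(-68287503863/3519376))/5 = (-10415*(-3519376/68287503863))/5 = (⅕)*(36654301040/68287503863) = 7330860208/68287503863 ≈ 0.10735)
((6037 + 6649) - 16444) + D = ((6037 + 6649) - 16444) + 7330860208/68287503863 = (12686 - 16444) + 7330860208/68287503863 = -3758 + 7330860208/68287503863 = -256617108656946/68287503863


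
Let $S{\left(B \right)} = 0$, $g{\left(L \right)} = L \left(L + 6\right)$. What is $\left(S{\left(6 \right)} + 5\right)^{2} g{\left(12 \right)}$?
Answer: $5400$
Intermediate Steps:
$g{\left(L \right)} = L \left(6 + L\right)$
$\left(S{\left(6 \right)} + 5\right)^{2} g{\left(12 \right)} = \left(0 + 5\right)^{2} \cdot 12 \left(6 + 12\right) = 5^{2} \cdot 12 \cdot 18 = 25 \cdot 216 = 5400$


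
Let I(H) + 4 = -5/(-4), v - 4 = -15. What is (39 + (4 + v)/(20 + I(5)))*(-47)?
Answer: -125161/69 ≈ -1813.9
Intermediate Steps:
v = -11 (v = 4 - 15 = -11)
I(H) = -11/4 (I(H) = -4 - 5/(-4) = -4 - 5*(-1/4) = -4 + 5/4 = -11/4)
(39 + (4 + v)/(20 + I(5)))*(-47) = (39 + (4 - 11)/(20 - 11/4))*(-47) = (39 - 7/69/4)*(-47) = (39 - 7*4/69)*(-47) = (39 - 28/69)*(-47) = (2663/69)*(-47) = -125161/69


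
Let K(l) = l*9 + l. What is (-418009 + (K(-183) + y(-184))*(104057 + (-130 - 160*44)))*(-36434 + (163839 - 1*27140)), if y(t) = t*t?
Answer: 311070663839045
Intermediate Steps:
y(t) = t**2
K(l) = 10*l (K(l) = 9*l + l = 10*l)
(-418009 + (K(-183) + y(-184))*(104057 + (-130 - 160*44)))*(-36434 + (163839 - 1*27140)) = (-418009 + (10*(-183) + (-184)**2)*(104057 + (-130 - 160*44)))*(-36434 + (163839 - 1*27140)) = (-418009 + (-1830 + 33856)*(104057 + (-130 - 7040)))*(-36434 + (163839 - 27140)) = (-418009 + 32026*(104057 - 7170))*(-36434 + 136699) = (-418009 + 32026*96887)*100265 = (-418009 + 3102903062)*100265 = 3102485053*100265 = 311070663839045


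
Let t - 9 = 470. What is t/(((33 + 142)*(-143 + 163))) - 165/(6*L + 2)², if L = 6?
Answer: 7136/315875 ≈ 0.022591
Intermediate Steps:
t = 479 (t = 9 + 470 = 479)
t/(((33 + 142)*(-143 + 163))) - 165/(6*L + 2)² = 479/(((33 + 142)*(-143 + 163))) - 165/(6*6 + 2)² = 479/((175*20)) - 165/(36 + 2)² = 479/3500 - 165/(38²) = 479*(1/3500) - 165/1444 = 479/3500 - 165*1/1444 = 479/3500 - 165/1444 = 7136/315875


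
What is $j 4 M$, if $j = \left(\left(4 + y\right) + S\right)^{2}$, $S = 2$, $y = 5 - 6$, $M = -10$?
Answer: $-1000$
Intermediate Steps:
$y = -1$ ($y = 5 - 6 = -1$)
$j = 25$ ($j = \left(\left(4 - 1\right) + 2\right)^{2} = \left(3 + 2\right)^{2} = 5^{2} = 25$)
$j 4 M = 25 \cdot 4 \left(-10\right) = 25 \left(-40\right) = -1000$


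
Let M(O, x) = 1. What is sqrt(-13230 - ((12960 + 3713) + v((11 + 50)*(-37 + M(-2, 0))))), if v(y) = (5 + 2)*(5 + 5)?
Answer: I*sqrt(29973) ≈ 173.13*I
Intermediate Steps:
v(y) = 70 (v(y) = 7*10 = 70)
sqrt(-13230 - ((12960 + 3713) + v((11 + 50)*(-37 + M(-2, 0))))) = sqrt(-13230 - ((12960 + 3713) + 70)) = sqrt(-13230 - (16673 + 70)) = sqrt(-13230 - 1*16743) = sqrt(-13230 - 16743) = sqrt(-29973) = I*sqrt(29973)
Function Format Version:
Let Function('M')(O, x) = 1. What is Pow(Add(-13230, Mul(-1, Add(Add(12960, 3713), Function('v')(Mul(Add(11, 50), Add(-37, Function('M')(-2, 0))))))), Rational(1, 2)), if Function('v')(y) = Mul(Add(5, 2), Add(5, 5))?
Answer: Mul(I, Pow(29973, Rational(1, 2))) ≈ Mul(173.13, I)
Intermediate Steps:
Function('v')(y) = 70 (Function('v')(y) = Mul(7, 10) = 70)
Pow(Add(-13230, Mul(-1, Add(Add(12960, 3713), Function('v')(Mul(Add(11, 50), Add(-37, Function('M')(-2, 0))))))), Rational(1, 2)) = Pow(Add(-13230, Mul(-1, Add(Add(12960, 3713), 70))), Rational(1, 2)) = Pow(Add(-13230, Mul(-1, Add(16673, 70))), Rational(1, 2)) = Pow(Add(-13230, Mul(-1, 16743)), Rational(1, 2)) = Pow(Add(-13230, -16743), Rational(1, 2)) = Pow(-29973, Rational(1, 2)) = Mul(I, Pow(29973, Rational(1, 2)))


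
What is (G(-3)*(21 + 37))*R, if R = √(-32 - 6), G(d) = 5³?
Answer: 7250*I*√38 ≈ 44692.0*I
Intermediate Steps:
G(d) = 125
R = I*√38 (R = √(-38) = I*√38 ≈ 6.1644*I)
(G(-3)*(21 + 37))*R = (125*(21 + 37))*(I*√38) = (125*58)*(I*√38) = 7250*(I*√38) = 7250*I*√38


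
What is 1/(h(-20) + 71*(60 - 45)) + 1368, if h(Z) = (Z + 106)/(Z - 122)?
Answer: 103382567/75572 ≈ 1368.0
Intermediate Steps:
h(Z) = (106 + Z)/(-122 + Z)
1/(h(-20) + 71*(60 - 45)) + 1368 = 1/((106 - 20)/(-122 - 20) + 71*(60 - 45)) + 1368 = 1/(86/(-142) + 71*15) + 1368 = 1/(-1/142*86 + 1065) + 1368 = 1/(-43/71 + 1065) + 1368 = 1/(75572/71) + 1368 = 71/75572 + 1368 = 103382567/75572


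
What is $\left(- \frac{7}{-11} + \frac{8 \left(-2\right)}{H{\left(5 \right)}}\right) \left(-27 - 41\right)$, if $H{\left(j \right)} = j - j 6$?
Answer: $- \frac{23868}{275} \approx -86.793$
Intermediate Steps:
$H{\left(j \right)} = - 5 j$ ($H{\left(j \right)} = j - 6 j = - 5 j$)
$\left(- \frac{7}{-11} + \frac{8 \left(-2\right)}{H{\left(5 \right)}}\right) \left(-27 - 41\right) = \left(- \frac{7}{-11} + \frac{8 \left(-2\right)}{\left(-5\right) 5}\right) \left(-27 - 41\right) = \left(\left(-7\right) \left(- \frac{1}{11}\right) - \frac{16}{-25}\right) \left(-68\right) = \left(\frac{7}{11} - - \frac{16}{25}\right) \left(-68\right) = \left(\frac{7}{11} + \frac{16}{25}\right) \left(-68\right) = \frac{351}{275} \left(-68\right) = - \frac{23868}{275}$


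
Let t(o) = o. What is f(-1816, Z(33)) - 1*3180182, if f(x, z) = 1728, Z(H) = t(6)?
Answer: -3178454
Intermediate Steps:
Z(H) = 6
f(-1816, Z(33)) - 1*3180182 = 1728 - 1*3180182 = 1728 - 3180182 = -3178454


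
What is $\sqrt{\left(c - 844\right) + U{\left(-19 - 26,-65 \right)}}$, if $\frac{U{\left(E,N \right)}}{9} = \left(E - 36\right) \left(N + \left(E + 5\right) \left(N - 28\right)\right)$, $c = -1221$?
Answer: $8 i \sqrt{41665} \approx 1633.0 i$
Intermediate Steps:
$U{\left(E,N \right)} = 9 \left(-36 + E\right) \left(N + \left(-28 + N\right) \left(5 + E\right)\right)$ ($U{\left(E,N \right)} = 9 \left(E - 36\right) \left(N + \left(E + 5\right) \left(N - 28\right)\right) = 9 \left(-36 + E\right) \left(N + \left(5 + E\right) \left(-28 + N\right)\right) = 9 \left(-36 + E\right) \left(N + \left(-28 + N\right) \left(5 + E\right)\right)$)
$\sqrt{\left(c - 844\right) + U{\left(-19 - 26,-65 \right)}} = \sqrt{\left(-1221 - 844\right) + \left(45360 - -126360 - 252 \left(-19 - 26\right)^{2} + 7812 \left(-19 - 26\right) - 270 \left(-19 - 26\right) \left(-65\right) + 9 \left(-65\right) \left(-19 - 26\right)^{2}\right)} = \sqrt{\left(-1221 - 844\right) + \left(45360 + 126360 - 252 \left(-19 - 26\right)^{2} + 7812 \left(-19 - 26\right) - 270 \left(-19 - 26\right) \left(-65\right) + 9 \left(-65\right) \left(-19 - 26\right)^{2}\right)} = \sqrt{-2065 + \left(45360 + 126360 - 252 \left(-45\right)^{2} + 7812 \left(-45\right) - \left(-12150\right) \left(-65\right) + 9 \left(-65\right) \left(-45\right)^{2}\right)} = \sqrt{-2065 + \left(45360 + 126360 - 510300 - 351540 - 789750 + 9 \left(-65\right) 2025\right)} = \sqrt{-2065 - 2664495} = \sqrt{-2666560} = 8 i \sqrt{41665}$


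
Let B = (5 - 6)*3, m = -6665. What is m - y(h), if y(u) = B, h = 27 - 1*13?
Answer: -6662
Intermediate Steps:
h = 14 (h = 27 - 13 = 14)
B = -3 (B = -1*3 = -3)
y(u) = -3
m - y(h) = -6665 - 1*(-3) = -6665 + 3 = -6662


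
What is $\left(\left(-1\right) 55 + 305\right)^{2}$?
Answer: $62500$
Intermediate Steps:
$\left(\left(-1\right) 55 + 305\right)^{2} = \left(-55 + 305\right)^{2} = 250^{2} = 62500$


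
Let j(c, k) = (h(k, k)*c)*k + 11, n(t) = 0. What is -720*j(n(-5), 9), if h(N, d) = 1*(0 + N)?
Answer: -7920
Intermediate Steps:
h(N, d) = N (h(N, d) = 1*N = N)
j(c, k) = 11 + c*k**2 (j(c, k) = (k*c)*k + 11 = (c*k)*k + 11 = c*k**2 + 11 = 11 + c*k**2)
-720*j(n(-5), 9) = -720*(11 + 0*9**2) = -720*(11 + 0*81) = -720*(11 + 0) = -720*11 = -7920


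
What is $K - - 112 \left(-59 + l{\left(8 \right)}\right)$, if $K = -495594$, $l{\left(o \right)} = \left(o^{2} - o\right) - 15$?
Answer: $-497610$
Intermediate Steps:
$l{\left(o \right)} = -15 + o^{2} - o$
$K - - 112 \left(-59 + l{\left(8 \right)}\right) = -495594 - - 112 \left(-59 - \left(23 - 64\right)\right) = -495594 - - 112 \left(-59 - -41\right) = -495594 - - 112 \left(-59 + 41\right) = -495594 - \left(-112\right) \left(-18\right) = -495594 - 2016 = -497610$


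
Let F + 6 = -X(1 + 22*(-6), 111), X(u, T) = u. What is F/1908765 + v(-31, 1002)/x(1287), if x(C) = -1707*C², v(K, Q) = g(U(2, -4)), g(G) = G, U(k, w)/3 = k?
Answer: 290877599/4441879778193 ≈ 6.5485e-5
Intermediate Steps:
U(k, w) = 3*k
v(K, Q) = 6 (v(K, Q) = 3*2 = 6)
F = 125 (F = -6 - (1 + 22*(-6)) = -6 - (1 - 132) = -6 - 1*(-131) = -6 + 131 = 125)
F/1908765 + v(-31, 1002)/x(1287) = 125/1908765 + 6/((-1707*1287²)) = 125*(1/1908765) + 6/((-1707*1656369)) = 25/381753 + 6/(-2827421883) = 25/381753 + 6*(-1/2827421883) = 25/381753 - 2/942473961 = 290877599/4441879778193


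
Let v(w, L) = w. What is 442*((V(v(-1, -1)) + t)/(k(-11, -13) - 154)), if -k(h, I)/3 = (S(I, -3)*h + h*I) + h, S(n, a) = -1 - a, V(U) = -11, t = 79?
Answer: -7514/121 ≈ -62.099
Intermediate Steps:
k(h, I) = -9*h - 3*I*h (k(h, I) = -3*(((-1 - 1*(-3))*h + h*I) + h) = -3*(((-1 + 3)*h + I*h) + h) = -3*((2*h + I*h) + h) = -3*(3*h + I*h) = -9*h - 3*I*h)
442*((V(v(-1, -1)) + t)/(k(-11, -13) - 154)) = 442*((-11 + 79)/(-3*(-11)*(3 - 13) - 154)) = 442*(68/(-3*(-11)*(-10) - 154)) = 442*(68/(-330 - 154)) = 442*(68/(-484)) = 442*(68*(-1/484)) = 442*(-17/121) = -7514/121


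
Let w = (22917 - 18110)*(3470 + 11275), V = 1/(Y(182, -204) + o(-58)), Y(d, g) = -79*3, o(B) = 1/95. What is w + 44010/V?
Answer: 1148536857/19 ≈ 6.0449e+7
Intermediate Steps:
o(B) = 1/95
Y(d, g) = -237
V = -95/22514 (V = 1/(-237 + 1/95) = 1/(-22514/95) = -95/22514 ≈ -0.0042196)
w = 70879215 (w = 4807*14745 = 70879215)
w + 44010/V = 70879215 + 44010/(-95/22514) = 70879215 + 44010*(-22514/95) = 70879215 - 198168228/19 = 1148536857/19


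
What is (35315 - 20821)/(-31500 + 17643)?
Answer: -14494/13857 ≈ -1.0460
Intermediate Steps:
(35315 - 20821)/(-31500 + 17643) = 14494/(-13857) = 14494*(-1/13857) = -14494/13857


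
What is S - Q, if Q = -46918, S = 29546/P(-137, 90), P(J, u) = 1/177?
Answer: 5276560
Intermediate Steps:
P(J, u) = 1/177
S = 5229642 (S = 29546/(1/177) = 29546*177 = 5229642)
S - Q = 5229642 - 1*(-46918) = 5229642 + 46918 = 5276560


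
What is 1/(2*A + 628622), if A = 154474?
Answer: 1/937570 ≈ 1.0666e-6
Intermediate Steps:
1/(2*A + 628622) = 1/(2*154474 + 628622) = 1/(308948 + 628622) = 1/937570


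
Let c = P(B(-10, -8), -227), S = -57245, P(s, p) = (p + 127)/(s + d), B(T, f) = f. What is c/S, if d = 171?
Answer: 20/1866187 ≈ 1.0717e-5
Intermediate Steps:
P(s, p) = (127 + p)/(171 + s) (P(s, p) = (p + 127)/(s + 171) = (127 + p)/(171 + s))
c = -100/163 (c = (127 - 227)/(171 - 8) = -100/163 ≈ -0.61350)
c/S = -100/163/(-57245) = -100/163*(-1/57245) = 20/1866187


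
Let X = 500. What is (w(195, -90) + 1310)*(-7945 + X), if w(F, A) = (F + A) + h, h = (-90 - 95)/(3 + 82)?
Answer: -178814010/17 ≈ -1.0518e+7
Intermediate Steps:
h = -37/17 (h = -185/85 = -185*1/85 = -37/17 ≈ -2.1765)
w(F, A) = -37/17 + A + F (w(F, A) = (F + A) - 37/17 = (A + F) - 37/17 = -37/17 + A + F)
(w(195, -90) + 1310)*(-7945 + X) = ((-37/17 - 90 + 195) + 1310)*(-7945 + 500) = (1748/17 + 1310)*(-7445) = (24018/17)*(-7445) = -178814010/17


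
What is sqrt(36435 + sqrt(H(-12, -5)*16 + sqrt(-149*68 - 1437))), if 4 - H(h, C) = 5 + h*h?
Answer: sqrt(36435 + sqrt(-2320 + I*sqrt(11569))) ≈ 190.88 + 0.126*I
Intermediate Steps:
H(h, C) = -1 - h**2 (H(h, C) = 4 - (5 + h*h) = 4 - (5 + h**2) = 4 + (-5 - h**2) = -1 - h**2)
sqrt(36435 + sqrt(H(-12, -5)*16 + sqrt(-149*68 - 1437))) = sqrt(36435 + sqrt((-1 - 1*(-12)**2)*16 + sqrt(-149*68 - 1437))) = sqrt(36435 + sqrt((-1 - 1*144)*16 + sqrt(-10132 - 1437))) = sqrt(36435 + sqrt((-1 - 144)*16 + sqrt(-11569))) = sqrt(36435 + sqrt(-145*16 + I*sqrt(11569))) = sqrt(36435 + sqrt(-2320 + I*sqrt(11569)))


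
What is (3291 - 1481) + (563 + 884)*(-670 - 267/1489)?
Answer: -1441261869/1489 ≈ -9.6794e+5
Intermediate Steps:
(3291 - 1481) + (563 + 884)*(-670 - 267/1489) = 1810 + 1447*(-670 - 267*1/1489) = 1810 + 1447*(-670 - 267/1489) = 1810 + 1447*(-997897/1489) = 1810 - 1443956959/1489 = -1441261869/1489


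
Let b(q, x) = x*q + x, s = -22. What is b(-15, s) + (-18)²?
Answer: 632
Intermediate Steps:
b(q, x) = x + q*x (b(q, x) = q*x + x = x + q*x)
b(-15, s) + (-18)² = -22*(1 - 15) + (-18)² = -22*(-14) + 324 = 308 + 324 = 632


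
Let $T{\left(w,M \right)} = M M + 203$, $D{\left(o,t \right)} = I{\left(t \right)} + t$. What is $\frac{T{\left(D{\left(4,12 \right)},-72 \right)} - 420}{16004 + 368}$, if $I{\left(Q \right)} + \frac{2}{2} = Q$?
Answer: $\frac{4967}{16372} \approx 0.30338$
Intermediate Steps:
$I{\left(Q \right)} = -1 + Q$
$D{\left(o,t \right)} = -1 + 2 t$ ($D{\left(o,t \right)} = \left(-1 + t\right) + t = -1 + 2 t$)
$T{\left(w,M \right)} = 203 + M^{2}$ ($T{\left(w,M \right)} = M^{2} + 203 = 203 + M^{2}$)
$\frac{T{\left(D{\left(4,12 \right)},-72 \right)} - 420}{16004 + 368} = \frac{\left(203 + \left(-72\right)^{2}\right) - 420}{16004 + 368} = \frac{\left(203 + 5184\right) - 420}{16372} = \left(5387 - 420\right) \frac{1}{16372} = 4967 \cdot \frac{1}{16372} = \frac{4967}{16372}$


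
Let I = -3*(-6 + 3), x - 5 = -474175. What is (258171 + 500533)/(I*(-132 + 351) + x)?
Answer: -758704/472199 ≈ -1.6067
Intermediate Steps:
x = -474170 (x = 5 - 474175 = -474170)
I = 9 (I = -3*(-3) = 9)
(258171 + 500533)/(I*(-132 + 351) + x) = (258171 + 500533)/(9*(-132 + 351) - 474170) = 758704/(9*219 - 474170) = 758704/(1971 - 474170) = 758704/(-472199) = 758704*(-1/472199) = -758704/472199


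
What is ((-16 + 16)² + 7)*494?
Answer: 3458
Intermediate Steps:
((-16 + 16)² + 7)*494 = (0² + 7)*494 = (0 + 7)*494 = 7*494 = 3458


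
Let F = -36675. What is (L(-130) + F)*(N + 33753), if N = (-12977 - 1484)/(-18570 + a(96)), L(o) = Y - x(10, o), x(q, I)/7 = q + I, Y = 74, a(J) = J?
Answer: -22299393183463/18474 ≈ -1.2071e+9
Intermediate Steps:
x(q, I) = 7*I + 7*q (x(q, I) = 7*(q + I) = 7*(I + q) = 7*I + 7*q)
L(o) = 4 - 7*o (L(o) = 74 - (7*o + 7*10) = 74 - (7*o + 70) = 74 - (70 + 7*o) = 74 + (-70 - 7*o) = 4 - 7*o)
N = 14461/18474 (N = (-12977 - 1484)/(-18570 + 96) = -14461/(-18474) = -14461*(-1/18474) = 14461/18474 ≈ 0.78278)
(L(-130) + F)*(N + 33753) = ((4 - 7*(-130)) - 36675)*(14461/18474 + 33753) = ((4 + 910) - 36675)*(623567383/18474) = (914 - 36675)*(623567383/18474) = -35761*623567383/18474 = -22299393183463/18474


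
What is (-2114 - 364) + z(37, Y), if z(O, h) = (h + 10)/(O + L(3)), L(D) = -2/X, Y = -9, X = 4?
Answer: -180892/73 ≈ -2478.0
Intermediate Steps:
L(D) = -½ (L(D) = -2/4 = -2*¼ = -½)
z(O, h) = (10 + h)/(-½ + O) (z(O, h) = (h + 10)/(O - ½) = (10 + h)/(-½ + O))
(-2114 - 364) + z(37, Y) = (-2114 - 364) + 2*(10 - 9)/(-1 + 2*37) = -2478 + 2*1/(-1 + 74) = -2478 + 2*1/73 = -2478 + 2*(1/73)*1 = -2478 + 2/73 = -180892/73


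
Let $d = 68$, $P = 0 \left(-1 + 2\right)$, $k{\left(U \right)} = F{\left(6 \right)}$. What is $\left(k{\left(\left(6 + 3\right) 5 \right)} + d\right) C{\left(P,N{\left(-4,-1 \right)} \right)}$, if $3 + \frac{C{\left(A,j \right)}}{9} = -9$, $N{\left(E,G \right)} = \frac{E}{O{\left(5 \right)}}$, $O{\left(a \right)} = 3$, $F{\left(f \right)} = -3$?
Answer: $-7020$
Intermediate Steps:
$N{\left(E,G \right)} = \frac{E}{3}$
$k{\left(U \right)} = -3$
$P = 0$ ($P = 0 \cdot 1 = 0$)
$C{\left(A,j \right)} = -108$ ($C{\left(A,j \right)} = -27 + 9 \left(-9\right) = -27 - 81 = -108$)
$\left(k{\left(\left(6 + 3\right) 5 \right)} + d\right) C{\left(P,N{\left(-4,-1 \right)} \right)} = \left(-3 + 68\right) \left(-108\right) = 65 \left(-108\right) = -7020$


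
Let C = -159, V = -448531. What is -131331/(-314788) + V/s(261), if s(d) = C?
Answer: 141213058057/50051292 ≈ 2821.4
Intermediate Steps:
s(d) = -159
-131331/(-314788) + V/s(261) = -131331/(-314788) - 448531/(-159) = -131331*(-1/314788) - 448531*(-1/159) = 131331/314788 + 448531/159 = 141213058057/50051292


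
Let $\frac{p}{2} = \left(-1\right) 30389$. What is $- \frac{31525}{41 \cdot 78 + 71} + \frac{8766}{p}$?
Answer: $- \frac{972341252}{99341641} \approx -9.7879$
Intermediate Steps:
$p = -60778$ ($p = 2 \left(\left(-1\right) 30389\right) = 2 \left(-30389\right) = -60778$)
$- \frac{31525}{41 \cdot 78 + 71} + \frac{8766}{p} = - \frac{31525}{41 \cdot 78 + 71} + \frac{8766}{-60778} = - \frac{31525}{3198 + 71} + 8766 \left(- \frac{1}{60778}\right) = - \frac{31525}{3269} - \frac{4383}{30389} = - \frac{972341252}{99341641}$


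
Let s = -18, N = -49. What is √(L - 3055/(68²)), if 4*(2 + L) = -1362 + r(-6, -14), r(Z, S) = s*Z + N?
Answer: I*√1518571/68 ≈ 18.122*I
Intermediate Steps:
r(Z, S) = -49 - 18*Z (r(Z, S) = -18*Z - 49 = -49 - 18*Z)
L = -1311/4 (L = -2 + (-1362 + (-49 - 18*(-6)))/4 = -2 + (-1362 + (-49 + 108))/4 = -2 + (-1362 + 59)/4 = -2 + (¼)*(-1303) = -2 - 1303/4 = -1311/4 ≈ -327.75)
√(L - 3055/(68²)) = √(-1311/4 - 3055/(68²)) = √(-1311/4 - 3055/4624) = √(-1518571/4624) = I*√1518571/68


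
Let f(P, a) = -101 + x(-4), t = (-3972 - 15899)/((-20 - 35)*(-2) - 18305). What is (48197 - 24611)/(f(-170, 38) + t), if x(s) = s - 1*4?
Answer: -214573635/981692 ≈ -218.58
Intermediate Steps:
x(s) = -4 + s (x(s) = s - 4 = -4 + s)
t = 19871/18195 (t = -19871/(-55*(-2) - 18305) = -19871/(110 - 18305) = -19871/(-18195) = -19871*(-1/18195) = 19871/18195 ≈ 1.0921)
f(P, a) = -109 (f(P, a) = -101 + (-4 - 4) = -101 - 8 = -109)
(48197 - 24611)/(f(-170, 38) + t) = (48197 - 24611)/(-109 + 19871/18195) = 23586/(-1963384/18195) = 23586*(-18195/1963384) = -214573635/981692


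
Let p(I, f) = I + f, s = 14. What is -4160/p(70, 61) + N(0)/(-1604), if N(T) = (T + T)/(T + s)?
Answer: -4160/131 ≈ -31.756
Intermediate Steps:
N(T) = 2*T/(14 + T) (N(T) = (T + T)/(T + 14) = (2*T)/(14 + T) = 2*T/(14 + T))
-4160/p(70, 61) + N(0)/(-1604) = -4160/(70 + 61) + (2*0/(14 + 0))/(-1604) = -4160/131 + (2*0/14)*(-1/1604) = -4160*1/131 + (2*0*(1/14))*(-1/1604) = -4160/131 + 0*(-1/1604) = -4160/131 + 0 = -4160/131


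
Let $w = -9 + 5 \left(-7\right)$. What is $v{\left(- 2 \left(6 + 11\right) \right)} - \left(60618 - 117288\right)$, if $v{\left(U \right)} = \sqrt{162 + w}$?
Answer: $56670 + \sqrt{118} \approx 56681.0$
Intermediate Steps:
$w = -44$ ($w = -9 - 35 = -44$)
$v{\left(U \right)} = \sqrt{118}$ ($v{\left(U \right)} = \sqrt{162 - 44} = \sqrt{118}$)
$v{\left(- 2 \left(6 + 11\right) \right)} - \left(60618 - 117288\right) = \sqrt{118} - \left(60618 - 117288\right) = \sqrt{118} - -56670 = \sqrt{118} + 56670 = 56670 + \sqrt{118}$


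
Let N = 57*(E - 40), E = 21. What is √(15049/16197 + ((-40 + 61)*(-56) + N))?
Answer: I*√592388656878/16197 ≈ 47.519*I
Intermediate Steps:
N = -1083 (N = 57*(21 - 40) = 57*(-19) = -1083)
√(15049/16197 + ((-40 + 61)*(-56) + N)) = √(15049/16197 + ((-40 + 61)*(-56) - 1083)) = √(15049*(1/16197) + (21*(-56) - 1083)) = √(15049/16197 + (-1176 - 1083)) = √(15049/16197 - 2259) = √(-36573974/16197) = I*√592388656878/16197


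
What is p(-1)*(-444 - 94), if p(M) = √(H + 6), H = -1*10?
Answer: -1076*I ≈ -1076.0*I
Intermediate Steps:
H = -10
p(M) = 2*I (p(M) = √(-10 + 6) = √(-4) = 2*I)
p(-1)*(-444 - 94) = (2*I)*(-444 - 94) = (2*I)*(-538) = -1076*I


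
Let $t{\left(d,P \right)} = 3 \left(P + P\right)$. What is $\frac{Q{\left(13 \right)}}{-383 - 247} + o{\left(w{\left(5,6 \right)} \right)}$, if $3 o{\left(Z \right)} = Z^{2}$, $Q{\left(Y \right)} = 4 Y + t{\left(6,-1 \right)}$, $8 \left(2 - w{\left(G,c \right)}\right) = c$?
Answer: $\frac{2257}{5040} \approx 0.44782$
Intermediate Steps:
$w{\left(G,c \right)} = 2 - \frac{c}{8}$
$t{\left(d,P \right)} = 6 P$ ($t{\left(d,P \right)} = 3 \cdot 2 P = 6 P$)
$Q{\left(Y \right)} = -6 + 4 Y$ ($Q{\left(Y \right)} = 4 Y + 6 \left(-1\right) = 4 Y - 6 = -6 + 4 Y$)
$o{\left(Z \right)} = \frac{Z^{2}}{3}$
$\frac{Q{\left(13 \right)}}{-383 - 247} + o{\left(w{\left(5,6 \right)} \right)} = \frac{-6 + 4 \cdot 13}{-383 - 247} + \frac{\left(2 - \frac{3}{4}\right)^{2}}{3} = \frac{-6 + 52}{-630} + \frac{\left(2 - \frac{3}{4}\right)^{2}}{3} = \left(- \frac{1}{630}\right) 46 + \frac{\left(\frac{5}{4}\right)^{2}}{3} = - \frac{23}{315} + \frac{1}{3} \cdot \frac{25}{16} = - \frac{23}{315} + \frac{25}{48} = \frac{2257}{5040}$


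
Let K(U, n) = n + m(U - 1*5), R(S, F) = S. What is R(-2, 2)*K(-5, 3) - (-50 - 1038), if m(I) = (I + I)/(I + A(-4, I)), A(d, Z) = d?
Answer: 7554/7 ≈ 1079.1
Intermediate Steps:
m(I) = 2*I/(-4 + I) (m(I) = (I + I)/(I - 4) = (2*I)/(-4 + I) = 2*I/(-4 + I))
K(U, n) = n + 2*(-5 + U)/(-9 + U) (K(U, n) = n + 2*(U - 1*5)/(-4 + (U - 1*5)) = n + 2*(U - 5)/(-4 + (U - 5)) = n + 2*(-5 + U)/(-4 + (-5 + U)) = n + 2*(-5 + U)/(-9 + U))
R(-2, 2)*K(-5, 3) - (-50 - 1038) = -2*(-10 + 2*(-5) + 3*(-9 - 5))/(-9 - 5) - (-50 - 1038) = -2*(-10 - 10 + 3*(-14))/(-14) - 1*(-1088) = -(-1)*(-10 - 10 - 42)/7 + 1088 = -(-1)*(-62)/7 + 1088 = -2*31/7 + 1088 = -62/7 + 1088 = 7554/7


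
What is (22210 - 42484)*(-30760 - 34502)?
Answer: 1323121788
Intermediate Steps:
(22210 - 42484)*(-30760 - 34502) = -20274*(-65262) = 1323121788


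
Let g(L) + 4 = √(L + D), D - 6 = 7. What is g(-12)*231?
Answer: -693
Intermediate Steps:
D = 13 (D = 6 + 7 = 13)
g(L) = -4 + √(13 + L) (g(L) = -4 + √(L + 13) = -4 + √(13 + L))
g(-12)*231 = (-4 + √(13 - 12))*231 = (-4 + √1)*231 = (-4 + 1)*231 = -3*231 = -693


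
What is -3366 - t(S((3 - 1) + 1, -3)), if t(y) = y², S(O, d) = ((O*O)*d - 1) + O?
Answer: -3991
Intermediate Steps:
S(O, d) = -1 + O + d*O² (S(O, d) = (O²*d - 1) + O = (d*O² - 1) + O = (-1 + d*O²) + O = -1 + O + d*O²)
-3366 - t(S((3 - 1) + 1, -3)) = -3366 - (-1 + ((3 - 1) + 1) - 3*((3 - 1) + 1)²)² = -3366 - (-1 + (2 + 1) - 3*(2 + 1)²)² = -3366 - (-1 + 3 - 3*3²)² = -3366 - (-1 + 3 - 3*9)² = -3366 - (-1 + 3 - 27)² = -3366 - 1*(-25)² = -3366 - 1*625 = -3366 - 625 = -3991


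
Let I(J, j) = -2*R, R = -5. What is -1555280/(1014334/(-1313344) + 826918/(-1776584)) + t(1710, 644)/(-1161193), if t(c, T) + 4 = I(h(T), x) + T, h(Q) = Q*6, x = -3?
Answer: 263364512244671045489290/209600950058803479 ≈ 1.2565e+6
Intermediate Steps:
h(Q) = 6*Q
I(J, j) = 10 (I(J, j) = -2*(-5) = 10)
t(c, T) = 6 + T (t(c, T) = -4 + (10 + T) = 6 + T)
-1555280/(1014334/(-1313344) + 826918/(-1776584)) + t(1710, 644)/(-1161193) = -1555280/(1014334/(-1313344) + 826918/(-1776584)) + (6 + 644)/(-1161193) = -1555280/(1014334*(-1/1313344) + 826918*(-1/1776584)) + 650*(-1/1161193) = -1555280/(-507167/656672 - 413459/888292) - 650/1161193 = -1555280/(-180504834303/145829121056) - 650/1161193 = -1555280*(-145829121056/180504834303) - 650/1161193 = 226805115395975680/180504834303 - 650/1161193 = 263364512244671045489290/209600950058803479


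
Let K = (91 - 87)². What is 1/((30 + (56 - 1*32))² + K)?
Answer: 1/2932 ≈ 0.00034106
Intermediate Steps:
K = 16 (K = 4² = 16)
1/((30 + (56 - 1*32))² + K) = 1/((30 + (56 - 1*32))² + 16) = 1/((30 + (56 - 32))² + 16) = 1/((30 + 24)² + 16) = 1/(54² + 16) = 1/(2916 + 16) = 1/2932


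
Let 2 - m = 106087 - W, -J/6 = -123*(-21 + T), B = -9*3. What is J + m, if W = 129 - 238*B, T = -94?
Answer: -184400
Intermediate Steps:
B = -27
W = 6555 (W = 129 - 238*(-27) = 129 + 6426 = 6555)
J = -84870 (J = -(-738)*(-21 - 94) = -(-738)*(-115) = -6*14145 = -84870)
m = -99530 (m = 2 - (106087 - 1*6555) = 2 - (106087 - 6555) = 2 - 1*99532 = 2 - 99532 = -99530)
J + m = -84870 - 99530 = -184400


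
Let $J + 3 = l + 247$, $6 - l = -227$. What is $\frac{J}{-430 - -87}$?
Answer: $- \frac{477}{343} \approx -1.3907$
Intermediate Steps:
$l = 233$ ($l = 6 - -227 = 6 + 227 = 233$)
$J = 477$ ($J = -3 + \left(233 + 247\right) = -3 + 480 = 477$)
$\frac{J}{-430 - -87} = \frac{477}{-430 - -87} = \frac{477}{-430 + 87} = \frac{477}{-343} = 477 \left(- \frac{1}{343}\right) = - \frac{477}{343}$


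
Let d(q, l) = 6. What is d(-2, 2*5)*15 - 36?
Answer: 54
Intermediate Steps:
d(-2, 2*5)*15 - 36 = 6*15 - 36 = 90 - 36 = 54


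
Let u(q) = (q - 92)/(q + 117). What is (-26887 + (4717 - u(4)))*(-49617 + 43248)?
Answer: 141196098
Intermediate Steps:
u(q) = (-92 + q)/(117 + q)
(-26887 + (4717 - u(4)))*(-49617 + 43248) = (-26887 + (4717 - (-92 + 4)/(117 + 4)))*(-49617 + 43248) = (-26887 + (4717 - (-88)/121))*(-6369) = (-26887 + (4717 - 1*(-8/11)))*(-6369) = (-26887 + (4717 + 8/11))*(-6369) = (-26887 + 51895/11)*(-6369) = -243862/11*(-6369) = 141196098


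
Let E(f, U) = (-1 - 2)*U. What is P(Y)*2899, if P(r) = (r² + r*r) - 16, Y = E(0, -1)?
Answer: 5798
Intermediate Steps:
E(f, U) = -3*U
Y = 3 (Y = -3*(-1) = 3)
P(r) = -16 + 2*r² (P(r) = (r² + r²) - 16 = 2*r² - 16 = -16 + 2*r²)
P(Y)*2899 = (-16 + 2*3²)*2899 = (-16 + 2*9)*2899 = (-16 + 18)*2899 = 2*2899 = 5798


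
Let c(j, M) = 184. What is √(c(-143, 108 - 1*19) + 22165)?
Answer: √22349 ≈ 149.50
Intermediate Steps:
√(c(-143, 108 - 1*19) + 22165) = √(184 + 22165) = √22349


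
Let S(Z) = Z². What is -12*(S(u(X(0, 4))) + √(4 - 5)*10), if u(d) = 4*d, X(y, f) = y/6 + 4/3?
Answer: -1024/3 - 120*I ≈ -341.33 - 120.0*I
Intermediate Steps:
X(y, f) = 4/3 + y/6 (X(y, f) = y*(⅙) + 4*(⅓) = y/6 + 4/3 = 4/3 + y/6)
-12*(S(u(X(0, 4))) + √(4 - 5)*10) = -12*((4*(4/3 + (⅙)*0))² + √(4 - 5)*10) = -12*((4*(4/3 + 0))² + √(-1)*10) = -12*((4*(4/3))² + I*10) = -12*((16/3)² + 10*I) = -12*(256/9 + 10*I) = -1024/3 - 120*I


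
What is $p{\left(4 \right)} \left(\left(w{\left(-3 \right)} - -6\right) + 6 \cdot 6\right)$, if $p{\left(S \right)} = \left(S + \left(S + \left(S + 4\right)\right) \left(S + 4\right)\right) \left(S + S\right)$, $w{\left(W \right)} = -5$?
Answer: $29600$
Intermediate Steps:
$p{\left(S \right)} = 2 S \left(S + \left(4 + S\right) \left(4 + 2 S\right)\right)$ ($p{\left(S \right)} = \left(S + \left(S + \left(4 + S\right)\right) \left(4 + S\right)\right) 2 S = \left(S + \left(4 + 2 S\right) \left(4 + S\right)\right) 2 S = \left(S + \left(4 + S\right) \left(4 + 2 S\right)\right) 2 S = 2 S \left(S + \left(4 + S\right) \left(4 + 2 S\right)\right)$)
$p{\left(4 \right)} \left(\left(w{\left(-3 \right)} - -6\right) + 6 \cdot 6\right) = 2 \cdot 4 \left(16 + 2 \cdot 4^{2} + 13 \cdot 4\right) \left(\left(-5 - -6\right) + 6 \cdot 6\right) = 2 \cdot 4 \left(16 + 2 \cdot 16 + 52\right) \left(\left(-5 + 6\right) + 36\right) = 2 \cdot 4 \left(16 + 32 + 52\right) \left(1 + 36\right) = 2 \cdot 4 \cdot 100 \cdot 37 = 800 \cdot 37 = 29600$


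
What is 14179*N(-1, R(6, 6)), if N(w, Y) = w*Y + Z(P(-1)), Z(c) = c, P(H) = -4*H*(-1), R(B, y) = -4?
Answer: 0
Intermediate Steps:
P(H) = 4*H
N(w, Y) = -4 + Y*w (N(w, Y) = w*Y + 4*(-1) = Y*w - 4 = -4 + Y*w)
14179*N(-1, R(6, 6)) = 14179*(-4 - 4*(-1)) = 14179*(-4 + 4) = 14179*0 = 0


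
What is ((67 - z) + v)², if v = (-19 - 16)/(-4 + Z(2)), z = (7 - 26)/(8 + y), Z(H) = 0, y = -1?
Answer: 4826809/784 ≈ 6156.6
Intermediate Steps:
z = -19/7 (z = (7 - 26)/(8 - 1) = -19/7 ≈ -2.7143)
v = 35/4 (v = (-19 - 16)/(-4 + 0) = -35/(-4) = -35*(-¼) = 35/4 ≈ 8.7500)
((67 - z) + v)² = ((67 - 1*(-19/7)) + 35/4)² = ((67 + 19/7) + 35/4)² = (488/7 + 35/4)² = (2197/28)² = 4826809/784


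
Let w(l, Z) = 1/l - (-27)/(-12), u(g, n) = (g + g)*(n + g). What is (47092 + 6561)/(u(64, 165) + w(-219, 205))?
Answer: 47000028/25675337 ≈ 1.8306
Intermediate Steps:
u(g, n) = 2*g*(g + n) (u(g, n) = (2*g)*(g + n) = 2*g*(g + n))
w(l, Z) = -9/4 + 1/l (w(l, Z) = 1/l - (-27)*(-1)/12 = 1/l - 1*9/4 = 1/l - 9/4 = -9/4 + 1/l)
(47092 + 6561)/(u(64, 165) + w(-219, 205)) = (47092 + 6561)/(2*64*(64 + 165) + (-9/4 + 1/(-219))) = 53653/(2*64*229 + (-9/4 - 1/219)) = 53653/(29312 - 1975/876) = 53653/(25675337/876) = 53653*(876/25675337) = 47000028/25675337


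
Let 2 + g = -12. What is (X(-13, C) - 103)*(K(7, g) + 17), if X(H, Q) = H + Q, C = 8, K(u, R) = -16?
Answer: -108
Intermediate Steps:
g = -14 (g = -2 - 12 = -14)
(X(-13, C) - 103)*(K(7, g) + 17) = ((-13 + 8) - 103)*(-16 + 17) = (-5 - 103)*1 = -108*1 = -108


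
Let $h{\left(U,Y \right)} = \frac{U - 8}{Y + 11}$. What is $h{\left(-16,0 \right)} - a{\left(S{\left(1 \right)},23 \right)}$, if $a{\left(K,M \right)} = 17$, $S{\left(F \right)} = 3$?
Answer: $- \frac{211}{11} \approx -19.182$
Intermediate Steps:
$h{\left(U,Y \right)} = \frac{-8 + U}{11 + Y}$
$h{\left(-16,0 \right)} - a{\left(S{\left(1 \right)},23 \right)} = \frac{-8 - 16}{11 + 0} - 17 = \frac{1}{11} \left(-24\right) - 17 = - \frac{24}{11} - 17 = - \frac{211}{11}$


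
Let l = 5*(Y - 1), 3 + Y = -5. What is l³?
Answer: -91125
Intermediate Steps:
Y = -8 (Y = -3 - 5 = -8)
l = -45 (l = 5*(-8 - 1) = 5*(-9) = -45)
l³ = (-45)³ = -91125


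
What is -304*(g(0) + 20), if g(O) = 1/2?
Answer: -6232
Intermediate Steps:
g(O) = 1/2
-304*(g(0) + 20) = -304*(1/2 + 20) = -304*41/2 = -6232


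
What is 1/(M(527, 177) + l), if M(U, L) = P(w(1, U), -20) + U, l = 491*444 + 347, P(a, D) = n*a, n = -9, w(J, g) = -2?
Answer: 1/218896 ≈ 4.5684e-6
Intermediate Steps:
P(a, D) = -9*a
l = 218351 (l = 218004 + 347 = 218351)
M(U, L) = 18 + U (M(U, L) = -9*(-2) + U = 18 + U)
1/(M(527, 177) + l) = 1/((18 + 527) + 218351) = 1/(545 + 218351) = 1/218896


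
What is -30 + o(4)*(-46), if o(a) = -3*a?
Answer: 522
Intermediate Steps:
-30 + o(4)*(-46) = -30 - 3*4*(-46) = -30 - 12*(-46) = -30 + 552 = 522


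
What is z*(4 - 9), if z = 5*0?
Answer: 0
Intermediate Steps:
z = 0
z*(4 - 9) = 0*(4 - 9) = 0*(-5) = 0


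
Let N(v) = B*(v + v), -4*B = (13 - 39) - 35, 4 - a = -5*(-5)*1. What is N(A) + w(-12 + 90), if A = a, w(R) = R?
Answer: -1125/2 ≈ -562.50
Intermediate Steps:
a = -21 (a = 4 - (-5*(-5)) = 4 - 25 = -21)
B = 61/4 (B = -((13 - 39) - 35)/4 = -(-26 - 35)/4 = -¼*(-61) = 61/4 ≈ 15.250)
A = -21
N(v) = 61*v/2 (N(v) = 61*(v + v)/4 = 61*(2*v)/4 = 61*v/2)
N(A) + w(-12 + 90) = (61/2)*(-21) + (-12 + 90) = -1281/2 + 78 = -1125/2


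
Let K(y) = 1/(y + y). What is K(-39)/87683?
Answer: -1/6839274 ≈ -1.4621e-7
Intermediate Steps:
K(y) = 1/(2*y)
K(-39)/87683 = ((1/2)/(-39))/87683 = ((1/2)*(-1/39))*(1/87683) = -1/78*1/87683 = -1/6839274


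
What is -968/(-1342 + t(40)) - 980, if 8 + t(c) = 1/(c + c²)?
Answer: -2168131500/2213999 ≈ -979.28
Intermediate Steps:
t(c) = -8 + 1/(c + c²)
-968/(-1342 + t(40)) - 980 = -968/(-1342 + (1 - 8*40 - 8*40²)/(40*(1 + 40))) - 980 = -968/(-1342 + (1/40)*(1 - 320 - 8*1600)/41) - 980 = -968/(-1342 + (1/40)*(1/41)*(1 - 320 - 12800)) - 980 = -968/(-1342 + (1/40)*(1/41)*(-13119)) - 980 = -968/(-1342 - 13119/1640) - 980 = -968/(-2213999/1640) - 980 = -1640/2213999*(-968) - 980 = 1587520/2213999 - 980 = -2168131500/2213999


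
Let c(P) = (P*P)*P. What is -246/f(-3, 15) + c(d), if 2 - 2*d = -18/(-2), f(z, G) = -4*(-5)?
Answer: -2207/40 ≈ -55.175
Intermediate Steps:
f(z, G) = 20
d = -7/2 (d = 1 - (-9)/(-2) = 1 - (-9)*(-1)/2 = 1 - ½*9 = 1 - 9/2 = -7/2 ≈ -3.5000)
c(P) = P³ (c(P) = P²*P = P³)
-246/f(-3, 15) + c(d) = -246/20 + (-7/2)³ = -246*1/20 - 343/8 = -123/10 - 343/8 = -2207/40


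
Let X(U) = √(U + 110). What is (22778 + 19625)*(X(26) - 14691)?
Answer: -622942473 + 84806*√34 ≈ -6.2245e+8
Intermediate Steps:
X(U) = √(110 + U)
(22778 + 19625)*(X(26) - 14691) = (22778 + 19625)*(√(110 + 26) - 14691) = 42403*(√136 - 14691) = 42403*(2*√34 - 14691) = 42403*(-14691 + 2*√34) = -622942473 + 84806*√34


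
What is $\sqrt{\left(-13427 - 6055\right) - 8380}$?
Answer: $i \sqrt{27862} \approx 166.92 i$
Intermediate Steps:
$\sqrt{\left(-13427 - 6055\right) - 8380} = \sqrt{-19482 - 8380} = \sqrt{-27862} = i \sqrt{27862}$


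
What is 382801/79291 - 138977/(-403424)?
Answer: 165450735931/31987892384 ≈ 5.1723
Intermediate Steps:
382801/79291 - 138977/(-403424) = 382801*(1/79291) - 138977*(-1/403424) = 382801/79291 + 138977/403424 = 165450735931/31987892384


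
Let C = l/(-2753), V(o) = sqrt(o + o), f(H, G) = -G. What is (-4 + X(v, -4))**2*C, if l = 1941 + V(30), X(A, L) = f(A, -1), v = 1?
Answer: -17469/2753 - 18*sqrt(15)/2753 ≈ -6.3708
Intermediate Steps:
V(o) = sqrt(2)*sqrt(o) (V(o) = sqrt(2*o) = sqrt(2)*sqrt(o))
X(A, L) = 1 (X(A, L) = -1*(-1) = 1)
l = 1941 + 2*sqrt(15) (l = 1941 + sqrt(2)*sqrt(30) = 1941 + 2*sqrt(15) ≈ 1948.7)
C = -1941/2753 - 2*sqrt(15)/2753 (C = (1941 + 2*sqrt(15))/(-2753) = (1941 + 2*sqrt(15))*(-1/2753) = -1941/2753 - 2*sqrt(15)/2753 ≈ -0.70786)
(-4 + X(v, -4))**2*C = (-4 + 1)**2*(-1941/2753 - 2*sqrt(15)/2753) = (-3)**2*(-1941/2753 - 2*sqrt(15)/2753) = 9*(-1941/2753 - 2*sqrt(15)/2753) = -17469/2753 - 18*sqrt(15)/2753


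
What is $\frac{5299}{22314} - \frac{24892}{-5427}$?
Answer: $\frac{194732587}{40366026} \approx 4.8242$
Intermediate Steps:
$\frac{5299}{22314} - \frac{24892}{-5427} = 5299 \cdot \frac{1}{22314} - - \frac{24892}{5427} = \frac{5299}{22314} + \frac{24892}{5427} = \frac{194732587}{40366026}$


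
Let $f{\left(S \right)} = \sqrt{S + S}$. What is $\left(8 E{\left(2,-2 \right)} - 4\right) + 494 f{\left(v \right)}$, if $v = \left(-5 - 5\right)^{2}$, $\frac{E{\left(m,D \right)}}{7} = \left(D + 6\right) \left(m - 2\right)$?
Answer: $-4 + 4940 \sqrt{2} \approx 6982.2$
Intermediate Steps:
$E{\left(m,D \right)} = 7 \left(-2 + m\right) \left(6 + D\right)$ ($E{\left(m,D \right)} = 7 \left(D + 6\right) \left(m - 2\right) = 7 \left(6 + D\right) \left(-2 + m\right) = 7 \left(-2 + m\right) \left(6 + D\right)$)
$v = 100$ ($v = \left(-10\right)^{2} = 100$)
$f{\left(S \right)} = \sqrt{2} \sqrt{S}$ ($f{\left(S \right)} = \sqrt{2 S} = \sqrt{2} \sqrt{S}$)
$\left(8 E{\left(2,-2 \right)} - 4\right) + 494 f{\left(v \right)} = \left(8 \left(-84 - -28 + 42 \cdot 2 + 7 \left(-2\right) 2\right) - 4\right) + 494 \sqrt{2} \sqrt{100} = \left(8 \left(-84 + 28 + 84 - 28\right) - 4\right) + 494 \sqrt{2} \cdot 10 = \left(8 \cdot 0 - 4\right) + 494 \cdot 10 \sqrt{2} = \left(0 - 4\right) + 4940 \sqrt{2} = -4 + 4940 \sqrt{2}$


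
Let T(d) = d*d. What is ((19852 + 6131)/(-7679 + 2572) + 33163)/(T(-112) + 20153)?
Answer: 169337458/166983579 ≈ 1.0141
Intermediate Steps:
T(d) = d²
((19852 + 6131)/(-7679 + 2572) + 33163)/(T(-112) + 20153) = ((19852 + 6131)/(-7679 + 2572) + 33163)/((-112)² + 20153) = (25983/(-5107) + 33163)/(12544 + 20153) = (25983*(-1/5107) + 33163)/32697 = (-25983/5107 + 33163)*(1/32697) = (169337458/5107)*(1/32697) = 169337458/166983579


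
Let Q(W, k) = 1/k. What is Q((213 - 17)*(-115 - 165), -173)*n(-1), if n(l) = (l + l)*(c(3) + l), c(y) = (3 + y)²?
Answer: 70/173 ≈ 0.40462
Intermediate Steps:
n(l) = 2*l*(36 + l) (n(l) = (l + l)*((3 + 3)² + l) = (2*l)*(6² + l) = (2*l)*(36 + l) = 2*l*(36 + l))
Q((213 - 17)*(-115 - 165), -173)*n(-1) = (2*(-1)*(36 - 1))/(-173) = -2*(-1)*35/173 = -1/173*(-70) = 70/173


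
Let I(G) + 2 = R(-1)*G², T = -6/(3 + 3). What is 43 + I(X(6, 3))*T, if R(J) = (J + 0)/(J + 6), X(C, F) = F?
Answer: 234/5 ≈ 46.800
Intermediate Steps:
R(J) = J/(6 + J)
T = -1 (T = -6/6 = -6*⅙ = -1)
I(G) = -2 - G²/5 (I(G) = -2 + (-1/(6 - 1))*G² = -2 + (-1/5)*G² = -2 + (-1*⅕)*G² = -2 - G²/5)
43 + I(X(6, 3))*T = 43 + (-2 - ⅕*3²)*(-1) = 43 + (-2 - ⅕*9)*(-1) = 43 + (-2 - 9/5)*(-1) = 43 - 19/5*(-1) = 43 + 19/5 = 234/5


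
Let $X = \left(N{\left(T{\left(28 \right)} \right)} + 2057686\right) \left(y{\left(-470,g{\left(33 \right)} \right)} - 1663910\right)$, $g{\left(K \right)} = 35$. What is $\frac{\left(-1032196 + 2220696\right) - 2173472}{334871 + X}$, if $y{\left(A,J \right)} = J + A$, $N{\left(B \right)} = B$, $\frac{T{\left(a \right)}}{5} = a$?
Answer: $\frac{984972}{3424932079099} \approx 2.8759 \cdot 10^{-7}$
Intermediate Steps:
$T{\left(a \right)} = 5 a$
$y{\left(A,J \right)} = A + J$
$X = -3424932413970$ ($X = \left(5 \cdot 28 + 2057686\right) \left(\left(-470 + 35\right) - 1663910\right) = \left(140 + 2057686\right) \left(-435 - 1663910\right) = 2057826 \left(-1664345\right) = -3424932413970$)
$\frac{\left(-1032196 + 2220696\right) - 2173472}{334871 + X} = \frac{\left(-1032196 + 2220696\right) - 2173472}{334871 - 3424932413970} = \frac{1188500 - 2173472}{-3424932079099} = \left(-984972\right) \left(- \frac{1}{3424932079099}\right) = \frac{984972}{3424932079099}$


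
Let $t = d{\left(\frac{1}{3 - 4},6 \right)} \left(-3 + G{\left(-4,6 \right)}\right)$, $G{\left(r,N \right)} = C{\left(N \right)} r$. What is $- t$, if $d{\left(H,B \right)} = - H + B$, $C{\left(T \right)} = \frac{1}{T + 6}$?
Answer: $\frac{70}{3} \approx 23.333$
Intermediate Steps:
$C{\left(T \right)} = \frac{1}{6 + T}$
$d{\left(H,B \right)} = B - H$
$G{\left(r,N \right)} = \frac{r}{6 + N}$
$t = - \frac{70}{3}$ ($t = \left(6 - \frac{1}{3 - 4}\right) \left(-3 - \frac{4}{6 + 6}\right) = \left(6 - \frac{1}{-1}\right) \left(-3 - \frac{4}{12}\right) = \left(6 - -1\right) \left(-3 - \frac{1}{3}\right) = \left(6 + 1\right) \left(-3 - \frac{1}{3}\right) = 7 \left(- \frac{10}{3}\right) = - \frac{70}{3} \approx -23.333$)
$- t = \left(-1\right) \left(- \frac{70}{3}\right) = \frac{70}{3}$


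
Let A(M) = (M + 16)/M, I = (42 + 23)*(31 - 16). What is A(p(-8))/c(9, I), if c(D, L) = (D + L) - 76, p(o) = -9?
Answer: -7/8172 ≈ -0.00085658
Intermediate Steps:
I = 975 (I = 65*15 = 975)
A(M) = (16 + M)/M
c(D, L) = -76 + D + L
A(p(-8))/c(9, I) = ((16 - 9)/(-9))/(-76 + 9 + 975) = -1/9*7/908 = -7/9*1/908 = -7/8172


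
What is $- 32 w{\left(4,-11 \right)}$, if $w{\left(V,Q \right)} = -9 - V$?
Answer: $416$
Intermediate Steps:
$- 32 w{\left(4,-11 \right)} = - 32 \left(-9 - 4\right) = \left(-32\right) \left(-13\right) = 416$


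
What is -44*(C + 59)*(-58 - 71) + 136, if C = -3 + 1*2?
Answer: 329344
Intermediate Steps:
C = -1 (C = -3 + 2 = -1)
-44*(C + 59)*(-58 - 71) + 136 = -44*(-1 + 59)*(-58 - 71) + 136 = -2552*(-129) + 136 = -44*(-7482) + 136 = 329208 + 136 = 329344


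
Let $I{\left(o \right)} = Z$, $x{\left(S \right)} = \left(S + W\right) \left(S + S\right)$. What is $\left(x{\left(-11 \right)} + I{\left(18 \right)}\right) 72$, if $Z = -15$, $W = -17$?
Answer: $43272$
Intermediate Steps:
$x{\left(S \right)} = 2 S \left(-17 + S\right)$ ($x{\left(S \right)} = \left(S - 17\right) \left(S + S\right) = \left(-17 + S\right) 2 S = 2 S \left(-17 + S\right)$)
$I{\left(o \right)} = -15$
$\left(x{\left(-11 \right)} + I{\left(18 \right)}\right) 72 = \left(2 \left(-11\right) \left(-17 - 11\right) - 15\right) 72 = \left(2 \left(-11\right) \left(-28\right) - 15\right) 72 = \left(616 - 15\right) 72 = 601 \cdot 72 = 43272$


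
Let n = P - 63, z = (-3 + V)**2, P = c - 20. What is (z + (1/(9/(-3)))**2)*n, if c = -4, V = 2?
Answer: -290/3 ≈ -96.667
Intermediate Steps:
P = -24 (P = -4 - 20 = -24)
z = 1 (z = (-3 + 2)**2 = (-1)**2 = 1)
n = -87 (n = -24 - 63 = -87)
(z + (1/(9/(-3)))**2)*n = (1 + (1/(9/(-3)))**2)*(-87) = (1 + (1/(9*(-1/3)))**2)*(-87) = (1 + (1/(-3))**2)*(-87) = (1 + (-1/3)**2)*(-87) = (1 + 1/9)*(-87) = (10/9)*(-87) = -290/3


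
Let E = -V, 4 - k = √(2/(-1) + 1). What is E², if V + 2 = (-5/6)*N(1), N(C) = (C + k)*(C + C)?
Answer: 104 - 310*I/9 ≈ 104.0 - 34.444*I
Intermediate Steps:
k = 4 - I (k = 4 - √(2/(-1) + 1) = 4 - √(2*(-1) + 1) = 4 - √(-2 + 1) = 4 - √(-1) = 4 - I ≈ 4.0 - 1.0*I)
N(C) = 2*C*(4 + C - I) (N(C) = (C + (4 - I))*(C + C) = (4 + C - I)*(2*C) = 2*C*(4 + C - I))
V = -31/3 + 5*I/3 (V = -2 + (-5/6)*(2*1*(4 + 1 - I)) = -2 + (-5*⅙)*(2*1*(5 - I)) = -2 - 5*(10 - 2*I)/6 = -2 + (-25/3 + 5*I/3) = -31/3 + 5*I/3 ≈ -10.333 + 1.6667*I)
E = 31/3 - 5*I/3 (E = -(-31/3 + 5*I/3) = 31/3 - 5*I/3 ≈ 10.333 - 1.6667*I)
E² = (31/3 - 5*I/3)²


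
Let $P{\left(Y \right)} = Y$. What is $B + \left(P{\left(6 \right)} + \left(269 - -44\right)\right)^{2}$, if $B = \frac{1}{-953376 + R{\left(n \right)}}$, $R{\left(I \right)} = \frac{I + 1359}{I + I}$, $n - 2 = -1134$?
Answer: $\frac{219645368085387}{2158443491} \approx 1.0176 \cdot 10^{5}$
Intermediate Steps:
$n = -1132$ ($n = 2 - 1134 = -1132$)
$R{\left(I \right)} = \frac{1359 + I}{2 I}$
$B = - \frac{2264}{2158443491}$ ($B = \frac{1}{-953376 + \frac{1359 - 1132}{2 \left(-1132\right)}} = \frac{1}{-953376 + \frac{1}{2} \left(- \frac{1}{1132}\right) 227} = \frac{1}{-953376 - \frac{227}{2264}} = \frac{1}{- \frac{2158443491}{2264}} = - \frac{2264}{2158443491} \approx -1.0489 \cdot 10^{-6}$)
$B + \left(P{\left(6 \right)} + \left(269 - -44\right)\right)^{2} = - \frac{2264}{2158443491} + \left(6 + \left(269 - -44\right)\right)^{2} = - \frac{2264}{2158443491} + \left(6 + \left(269 + 44\right)\right)^{2} = - \frac{2264}{2158443491} + \left(6 + 313\right)^{2} = - \frac{2264}{2158443491} + 319^{2} = - \frac{2264}{2158443491} + 101761 = \frac{219645368085387}{2158443491}$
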